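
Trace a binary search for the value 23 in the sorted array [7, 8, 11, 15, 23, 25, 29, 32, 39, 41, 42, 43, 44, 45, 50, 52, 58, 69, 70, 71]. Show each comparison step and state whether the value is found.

Binary search for 23 in [7, 8, 11, 15, 23, 25, 29, 32, 39, 41, 42, 43, 44, 45, 50, 52, 58, 69, 70, 71]:

lo=0, hi=19, mid=9, arr[mid]=41 -> 41 > 23, search left half
lo=0, hi=8, mid=4, arr[mid]=23 -> Found target at index 4!

Binary search finds 23 at index 4 after 2 comparisons. The search repeatedly halves the search space by comparing with the middle element.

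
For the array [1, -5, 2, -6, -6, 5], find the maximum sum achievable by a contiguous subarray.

Using Kadane's algorithm on [1, -5, 2, -6, -6, 5]:

Scanning through the array:
Position 1 (value -5): max_ending_here = -4, max_so_far = 1
Position 2 (value 2): max_ending_here = 2, max_so_far = 2
Position 3 (value -6): max_ending_here = -4, max_so_far = 2
Position 4 (value -6): max_ending_here = -6, max_so_far = 2
Position 5 (value 5): max_ending_here = 5, max_so_far = 5

Maximum subarray: [5]
Maximum sum: 5

The maximum subarray is [5] with sum 5. This subarray runs from index 5 to index 5.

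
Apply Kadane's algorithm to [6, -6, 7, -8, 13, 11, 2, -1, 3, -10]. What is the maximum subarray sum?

Using Kadane's algorithm on [6, -6, 7, -8, 13, 11, 2, -1, 3, -10]:

Scanning through the array:
Position 1 (value -6): max_ending_here = 0, max_so_far = 6
Position 2 (value 7): max_ending_here = 7, max_so_far = 7
Position 3 (value -8): max_ending_here = -1, max_so_far = 7
Position 4 (value 13): max_ending_here = 13, max_so_far = 13
Position 5 (value 11): max_ending_here = 24, max_so_far = 24
Position 6 (value 2): max_ending_here = 26, max_so_far = 26
Position 7 (value -1): max_ending_here = 25, max_so_far = 26
Position 8 (value 3): max_ending_here = 28, max_so_far = 28
Position 9 (value -10): max_ending_here = 18, max_so_far = 28

Maximum subarray: [13, 11, 2, -1, 3]
Maximum sum: 28

The maximum subarray is [13, 11, 2, -1, 3] with sum 28. This subarray runs from index 4 to index 8.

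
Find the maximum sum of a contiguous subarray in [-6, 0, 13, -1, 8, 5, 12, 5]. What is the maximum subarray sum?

Using Kadane's algorithm on [-6, 0, 13, -1, 8, 5, 12, 5]:

Scanning through the array:
Position 1 (value 0): max_ending_here = 0, max_so_far = 0
Position 2 (value 13): max_ending_here = 13, max_so_far = 13
Position 3 (value -1): max_ending_here = 12, max_so_far = 13
Position 4 (value 8): max_ending_here = 20, max_so_far = 20
Position 5 (value 5): max_ending_here = 25, max_so_far = 25
Position 6 (value 12): max_ending_here = 37, max_so_far = 37
Position 7 (value 5): max_ending_here = 42, max_so_far = 42

Maximum subarray: [0, 13, -1, 8, 5, 12, 5]
Maximum sum: 42

The maximum subarray is [0, 13, -1, 8, 5, 12, 5] with sum 42. This subarray runs from index 1 to index 7.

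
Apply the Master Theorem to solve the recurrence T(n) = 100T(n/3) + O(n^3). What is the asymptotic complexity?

Master Theorem for T(n) = 100T(n/3) + O(n^3):

a = 100, b = 3, c = 3
log_b(a) = log_3(100) = 4.1918

Case 1: c = 3 < log_3(100) = 4.1918
T(n) = O(n^(log_3 100))

For T(n) = 100T(n/3) + O(n^3): log_3(100) = 4.1918. This is Case 1 of the Master Theorem (c < log_b(a), work dominated by leaves), giving O(n^(log_3 100)).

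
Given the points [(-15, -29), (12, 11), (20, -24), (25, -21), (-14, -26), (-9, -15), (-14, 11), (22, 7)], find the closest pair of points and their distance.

Computing all pairwise distances among 8 points:

d((-15, -29), (12, 11)) = 48.2597
d((-15, -29), (20, -24)) = 35.3553
d((-15, -29), (25, -21)) = 40.7922
d((-15, -29), (-14, -26)) = 3.1623 <-- minimum
d((-15, -29), (-9, -15)) = 15.2315
d((-15, -29), (-14, 11)) = 40.0125
d((-15, -29), (22, 7)) = 51.6236
d((12, 11), (20, -24)) = 35.9026
d((12, 11), (25, -21)) = 34.5398
d((12, 11), (-14, -26)) = 45.2217
d((12, 11), (-9, -15)) = 33.4215
d((12, 11), (-14, 11)) = 26.0
d((12, 11), (22, 7)) = 10.7703
d((20, -24), (25, -21)) = 5.831
d((20, -24), (-14, -26)) = 34.0588
d((20, -24), (-9, -15)) = 30.3645
d((20, -24), (-14, 11)) = 48.7955
d((20, -24), (22, 7)) = 31.0644
d((25, -21), (-14, -26)) = 39.3192
d((25, -21), (-9, -15)) = 34.5254
d((25, -21), (-14, 11)) = 50.448
d((25, -21), (22, 7)) = 28.1603
d((-14, -26), (-9, -15)) = 12.083
d((-14, -26), (-14, 11)) = 37.0
d((-14, -26), (22, 7)) = 48.8365
d((-9, -15), (-14, 11)) = 26.4764
d((-9, -15), (22, 7)) = 38.0132
d((-14, 11), (22, 7)) = 36.2215

Closest pair: (-15, -29) and (-14, -26) with distance 3.1623

The closest pair is (-15, -29) and (-14, -26) with Euclidean distance 3.1623. For 8 points, brute-force pairwise comparison is shown above. For large n, the divide-and-conquer algorithm (sort by x, recurse on halves, check the dividing strip) achieves O(n log n).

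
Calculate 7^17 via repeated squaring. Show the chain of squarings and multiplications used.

Computing 7^17 by squaring (build up from 7^1; each line after the first costs one multiplication):

7^1 = 7
7^2 = (7^1)^2 = 7^2 = 49
7^4 = (7^2)^2 = 49^2 = 2401
7^8 = (7^4)^2 = 2401^2 = 5764801
7^16 = (7^8)^2 = 5764801^2 = 33232930569601
7^17 = 7 * 7^16 = 7 * 33232930569601 = 232630513987207

Result: 232630513987207
Multiplications needed: 5 (5 lines after 7^1)

7^17 = 232630513987207. Using exponentiation by squaring, this requires 5 multiplications. The key idea: if the exponent is even, square the half-power; if odd, multiply by the base once.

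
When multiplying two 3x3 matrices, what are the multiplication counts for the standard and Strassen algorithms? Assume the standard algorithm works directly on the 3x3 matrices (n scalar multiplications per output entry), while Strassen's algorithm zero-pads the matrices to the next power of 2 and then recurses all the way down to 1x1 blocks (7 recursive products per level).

Matrix multiplication for 3x3 matrices:

Strassen's algorithm requires power-of-2 dimensions. Pad 3x3 to 4x4 (next power of 2).

Standard algorithm: 3^3 = 27 multiplications
Strassen's algorithm: 7^(log2(4)) = 7^2 = 49 multiplications
Difference: 27 - 49 = -22 (Strassen uses MORE here due to padding overhead — for small or just-over-power-of-2 n, padding can outweigh the per-level savings)

Standard: 27 multiplications (3^3). Strassen: 49 multiplications (7^2, after padding to 4x4). Strassen reduces 8 recursive multiplications to 7 at each level.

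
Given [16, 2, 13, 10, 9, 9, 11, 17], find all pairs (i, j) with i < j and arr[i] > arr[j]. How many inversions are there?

Finding inversions in [16, 2, 13, 10, 9, 9, 11, 17]:

(0, 1): arr[0]=16 > arr[1]=2
(0, 2): arr[0]=16 > arr[2]=13
(0, 3): arr[0]=16 > arr[3]=10
(0, 4): arr[0]=16 > arr[4]=9
(0, 5): arr[0]=16 > arr[5]=9
(0, 6): arr[0]=16 > arr[6]=11
(2, 3): arr[2]=13 > arr[3]=10
(2, 4): arr[2]=13 > arr[4]=9
(2, 5): arr[2]=13 > arr[5]=9
(2, 6): arr[2]=13 > arr[6]=11
(3, 4): arr[3]=10 > arr[4]=9
(3, 5): arr[3]=10 > arr[5]=9

Total inversions: 12

The array has 12 inversion(s): (0,1), (0,2), (0,3), (0,4), (0,5), (0,6), (2,3), (2,4), (2,5), (2,6), (3,4), (3,5). Each pair (i,j) satisfies i < j and arr[i] > arr[j].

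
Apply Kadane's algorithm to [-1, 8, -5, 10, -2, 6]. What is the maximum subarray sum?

Using Kadane's algorithm on [-1, 8, -5, 10, -2, 6]:

Scanning through the array:
Position 1 (value 8): max_ending_here = 8, max_so_far = 8
Position 2 (value -5): max_ending_here = 3, max_so_far = 8
Position 3 (value 10): max_ending_here = 13, max_so_far = 13
Position 4 (value -2): max_ending_here = 11, max_so_far = 13
Position 5 (value 6): max_ending_here = 17, max_so_far = 17

Maximum subarray: [8, -5, 10, -2, 6]
Maximum sum: 17

The maximum subarray is [8, -5, 10, -2, 6] with sum 17. This subarray runs from index 1 to index 5.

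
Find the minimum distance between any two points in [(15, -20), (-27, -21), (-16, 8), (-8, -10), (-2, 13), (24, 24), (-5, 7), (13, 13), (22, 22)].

Computing all pairwise distances among 9 points:

d((15, -20), (-27, -21)) = 42.0119
d((15, -20), (-16, 8)) = 41.7732
d((15, -20), (-8, -10)) = 25.0799
d((15, -20), (-2, 13)) = 37.1214
d((15, -20), (24, 24)) = 44.911
d((15, -20), (-5, 7)) = 33.6006
d((15, -20), (13, 13)) = 33.0606
d((15, -20), (22, 22)) = 42.5793
d((-27, -21), (-16, 8)) = 31.0161
d((-27, -21), (-8, -10)) = 21.9545
d((-27, -21), (-2, 13)) = 42.2019
d((-27, -21), (24, 24)) = 68.0147
d((-27, -21), (-5, 7)) = 35.609
d((-27, -21), (13, 13)) = 52.4976
d((-27, -21), (22, 22)) = 65.192
d((-16, 8), (-8, -10)) = 19.6977
d((-16, 8), (-2, 13)) = 14.8661
d((-16, 8), (24, 24)) = 43.0813
d((-16, 8), (-5, 7)) = 11.0454
d((-16, 8), (13, 13)) = 29.4279
d((-16, 8), (22, 22)) = 40.4969
d((-8, -10), (-2, 13)) = 23.7697
d((-8, -10), (24, 24)) = 46.6905
d((-8, -10), (-5, 7)) = 17.2627
d((-8, -10), (13, 13)) = 31.1448
d((-8, -10), (22, 22)) = 43.8634
d((-2, 13), (24, 24)) = 28.2312
d((-2, 13), (-5, 7)) = 6.7082
d((-2, 13), (13, 13)) = 15.0
d((-2, 13), (22, 22)) = 25.632
d((24, 24), (-5, 7)) = 33.6155
d((24, 24), (13, 13)) = 15.5563
d((24, 24), (22, 22)) = 2.8284 <-- minimum
d((-5, 7), (13, 13)) = 18.9737
d((-5, 7), (22, 22)) = 30.8869
d((13, 13), (22, 22)) = 12.7279

Closest pair: (24, 24) and (22, 22) with distance 2.8284

The closest pair is (24, 24) and (22, 22) with Euclidean distance 2.8284. For 9 points, brute-force pairwise comparison is shown above. For large n, the divide-and-conquer algorithm (sort by x, recurse on halves, check the dividing strip) achieves O(n log n).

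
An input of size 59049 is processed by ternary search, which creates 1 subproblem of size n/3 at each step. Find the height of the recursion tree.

For divide and conquer with division factor 3:

Problem sizes at each level:
Level 0: 59049
Level 1: 19683
Level 2: 6561
Level 3: 2187
Level 4: 729
Level 5: 243
Level 6: 81
Level 7: 27
Level 8: 9
Level 9: 3
Level 10: 1

The root is level 0 and the size-1 base case is level 10 (the tree spans levels 0 through 10, i.e. 11 levels counting the root), so the depth is the number of divisions: log_3(59049) = 10

The recursion tree depth is log_3(59049) = 10. At each level, the problem size is divided by 3, so it takes 10 divisions to reduce to a base case of size 1. The algorithm makes 1 recursive call at each level.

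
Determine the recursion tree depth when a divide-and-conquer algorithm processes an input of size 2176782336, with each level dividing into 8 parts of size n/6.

For divide and conquer with division factor 6:

Problem sizes at each level:
Level 0: 2176782336
Level 1: 362797056
Level 2: 60466176
Level 3: 10077696
Level 4: 1679616
Level 5: 279936
Level 6: 46656
Level 7: 7776
Level 8: 1296
Level 9: 216
Level 10: 36
Level 11: 6
Level 12: 1

The root is level 0 and the size-1 base case is level 12 (the tree spans levels 0 through 12, i.e. 13 levels counting the root), so the depth is the number of divisions: log_6(2176782336) = 12

The recursion tree depth is log_6(2176782336) = 12. At each level, the problem size is divided by 6, so it takes 12 divisions to reduce to a base case of size 1. The algorithm makes 8 recursive calls at each level.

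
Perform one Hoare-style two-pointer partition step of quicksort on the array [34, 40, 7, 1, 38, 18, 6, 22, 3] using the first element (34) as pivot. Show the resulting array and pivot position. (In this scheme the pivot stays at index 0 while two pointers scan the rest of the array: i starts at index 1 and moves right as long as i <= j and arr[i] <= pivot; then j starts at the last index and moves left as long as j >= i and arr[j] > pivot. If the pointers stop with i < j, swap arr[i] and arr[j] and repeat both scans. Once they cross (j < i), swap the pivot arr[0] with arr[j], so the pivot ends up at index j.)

Hoare-style two-pointer partition with pivot = 34:

Initial array: [34, 40, 7, 1, 38, 18, 6, 22, 3]

Pointers start at i = 1, j = 8.
i stops at index 1 (arr[1]=40 > 34), j stops at index 8 (arr[8]=3 <= 34): swap arr[1] and arr[8], array becomes [34, 3, 7, 1, 38, 18, 6, 22, 40]
i stops at index 4 (arr[4]=38 > 34), j stops at index 7 (arr[7]=22 <= 34): swap arr[4] and arr[7], array becomes [34, 3, 7, 1, 22, 18, 6, 38, 40]
i ends at 7, j ends at 6: the pointers have crossed (j < i), so scanning stops.

Swap pivot arr[0] with arr[6] to place pivot at position 6: [6, 3, 7, 1, 22, 18, 34, 38, 40]
Pivot position: 6

After partitioning with pivot 34, the array becomes [6, 3, 7, 1, 22, 18, 34, 38, 40]. The pivot is placed at index 6. All elements to the left of the pivot are <= 34, and all elements to the right are > 34.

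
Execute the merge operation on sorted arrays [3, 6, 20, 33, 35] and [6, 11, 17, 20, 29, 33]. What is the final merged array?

Merging process:

Compare 3 vs 6: take 3 from left. Merged: [3]
Compare 6 vs 6: take 6 from left. Merged: [3, 6]
Compare 20 vs 6: take 6 from right. Merged: [3, 6, 6]
Compare 20 vs 11: take 11 from right. Merged: [3, 6, 6, 11]
Compare 20 vs 17: take 17 from right. Merged: [3, 6, 6, 11, 17]
Compare 20 vs 20: take 20 from left. Merged: [3, 6, 6, 11, 17, 20]
Compare 33 vs 20: take 20 from right. Merged: [3, 6, 6, 11, 17, 20, 20]
Compare 33 vs 29: take 29 from right. Merged: [3, 6, 6, 11, 17, 20, 20, 29]
Compare 33 vs 33: take 33 from left. Merged: [3, 6, 6, 11, 17, 20, 20, 29, 33]
Compare 35 vs 33: take 33 from right. Merged: [3, 6, 6, 11, 17, 20, 20, 29, 33, 33]
Append remaining from left: [35]. Merged: [3, 6, 6, 11, 17, 20, 20, 29, 33, 33, 35]

Final merged array: [3, 6, 6, 11, 17, 20, 20, 29, 33, 33, 35]
Total comparisons: 10

The merged array is [3, 6, 6, 11, 17, 20, 20, 29, 33, 33, 35], requiring 10 comparisons. The merge step runs in O(n) time where n is the total number of elements.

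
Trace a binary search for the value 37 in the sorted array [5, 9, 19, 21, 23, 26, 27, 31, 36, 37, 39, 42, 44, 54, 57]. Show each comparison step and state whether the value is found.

Binary search for 37 in [5, 9, 19, 21, 23, 26, 27, 31, 36, 37, 39, 42, 44, 54, 57]:

lo=0, hi=14, mid=7, arr[mid]=31 -> 31 < 37, search right half
lo=8, hi=14, mid=11, arr[mid]=42 -> 42 > 37, search left half
lo=8, hi=10, mid=9, arr[mid]=37 -> Found target at index 9!

Binary search finds 37 at index 9 after 3 comparisons. The search repeatedly halves the search space by comparing with the middle element.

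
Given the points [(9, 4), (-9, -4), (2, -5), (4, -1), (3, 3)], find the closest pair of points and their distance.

Computing all pairwise distances among 5 points:

d((9, 4), (-9, -4)) = 19.6977
d((9, 4), (2, -5)) = 11.4018
d((9, 4), (4, -1)) = 7.0711
d((9, 4), (3, 3)) = 6.0828
d((-9, -4), (2, -5)) = 11.0454
d((-9, -4), (4, -1)) = 13.3417
d((-9, -4), (3, 3)) = 13.8924
d((2, -5), (4, -1)) = 4.4721
d((2, -5), (3, 3)) = 8.0623
d((4, -1), (3, 3)) = 4.1231 <-- minimum

Closest pair: (4, -1) and (3, 3) with distance 4.1231

The closest pair is (4, -1) and (3, 3) with Euclidean distance 4.1231. For 5 points, brute-force pairwise comparison is shown above. For large n, the divide-and-conquer algorithm (sort by x, recurse on halves, check the dividing strip) achieves O(n log n).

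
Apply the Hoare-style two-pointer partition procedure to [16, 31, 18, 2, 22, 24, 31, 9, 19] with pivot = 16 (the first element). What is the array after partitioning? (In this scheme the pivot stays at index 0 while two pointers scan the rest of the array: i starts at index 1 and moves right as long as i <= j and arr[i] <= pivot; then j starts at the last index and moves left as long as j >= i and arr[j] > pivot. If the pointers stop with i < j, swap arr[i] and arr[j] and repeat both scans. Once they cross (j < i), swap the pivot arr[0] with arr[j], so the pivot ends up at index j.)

Hoare-style two-pointer partition with pivot = 16:

Initial array: [16, 31, 18, 2, 22, 24, 31, 9, 19]

Pointers start at i = 1, j = 8.
i stops at index 1 (arr[1]=31 > 16), j stops at index 7 (arr[7]=9 <= 16): swap arr[1] and arr[7], array becomes [16, 9, 18, 2, 22, 24, 31, 31, 19]
i stops at index 2 (arr[2]=18 > 16), j stops at index 3 (arr[3]=2 <= 16): swap arr[2] and arr[3], array becomes [16, 9, 2, 18, 22, 24, 31, 31, 19]
i ends at 3, j ends at 2: the pointers have crossed (j < i), so scanning stops.

Swap pivot arr[0] with arr[2] to place pivot at position 2: [2, 9, 16, 18, 22, 24, 31, 31, 19]
Pivot position: 2

After partitioning with pivot 16, the array becomes [2, 9, 16, 18, 22, 24, 31, 31, 19]. The pivot is placed at index 2. All elements to the left of the pivot are <= 16, and all elements to the right are > 16.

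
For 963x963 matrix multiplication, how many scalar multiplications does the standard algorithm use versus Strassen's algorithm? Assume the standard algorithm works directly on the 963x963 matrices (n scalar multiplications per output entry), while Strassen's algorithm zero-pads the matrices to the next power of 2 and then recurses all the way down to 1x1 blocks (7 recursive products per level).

Matrix multiplication for 963x963 matrices:

Strassen's algorithm requires power-of-2 dimensions. Pad 963x963 to 1024x1024 (next power of 2).

Standard algorithm: 963^3 = 893056347 multiplications
Strassen's algorithm: 7^(log2(1024)) = 7^10 = 282475249 multiplications
Savings: 893056347 - 282475249 = 610581098 multiplications

Standard: 893056347 multiplications (963^3). Strassen: 282475249 multiplications (7^10, after padding to 1024x1024). Strassen reduces 8 recursive multiplications to 7 at each level.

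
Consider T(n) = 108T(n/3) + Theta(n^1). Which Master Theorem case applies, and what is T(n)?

Master Theorem for T(n) = 108T(n/3) + O(n^1):

a = 108, b = 3, c = 1
log_b(a) = log_3(108) = 4.2619

Case 1: c = 1 < log_3(108) = 4.2619
T(n) = O(n^(log_3 108))

For T(n) = 108T(n/3) + O(n^1): log_3(108) = 4.2619. This is Case 1 of the Master Theorem (c < log_b(a), work dominated by leaves), giving O(n^(log_3 108)).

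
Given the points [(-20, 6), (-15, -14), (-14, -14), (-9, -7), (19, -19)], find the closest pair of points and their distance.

Computing all pairwise distances among 5 points:

d((-20, 6), (-15, -14)) = 20.6155
d((-20, 6), (-14, -14)) = 20.8806
d((-20, 6), (-9, -7)) = 17.0294
d((-20, 6), (19, -19)) = 46.3249
d((-15, -14), (-14, -14)) = 1.0 <-- minimum
d((-15, -14), (-9, -7)) = 9.2195
d((-15, -14), (19, -19)) = 34.3657
d((-14, -14), (-9, -7)) = 8.6023
d((-14, -14), (19, -19)) = 33.3766
d((-9, -7), (19, -19)) = 30.4631

Closest pair: (-15, -14) and (-14, -14) with distance 1.0

The closest pair is (-15, -14) and (-14, -14) with Euclidean distance 1.0. For 5 points, brute-force pairwise comparison is shown above. For large n, the divide-and-conquer algorithm (sort by x, recurse on halves, check the dividing strip) achieves O(n log n).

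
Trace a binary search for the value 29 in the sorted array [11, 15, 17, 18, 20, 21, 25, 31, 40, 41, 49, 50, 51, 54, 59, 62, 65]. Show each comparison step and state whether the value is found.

Binary search for 29 in [11, 15, 17, 18, 20, 21, 25, 31, 40, 41, 49, 50, 51, 54, 59, 62, 65]:

lo=0, hi=16, mid=8, arr[mid]=40 -> 40 > 29, search left half
lo=0, hi=7, mid=3, arr[mid]=18 -> 18 < 29, search right half
lo=4, hi=7, mid=5, arr[mid]=21 -> 21 < 29, search right half
lo=6, hi=7, mid=6, arr[mid]=25 -> 25 < 29, search right half
lo=7, hi=7, mid=7, arr[mid]=31 -> 31 > 29, search left half
lo=7 > hi=6, target 29 not found

Binary search determines that 29 is not in the array after 5 comparisons. The search space was exhausted without finding the target.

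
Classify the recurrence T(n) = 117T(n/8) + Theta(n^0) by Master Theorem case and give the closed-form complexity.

Master Theorem for T(n) = 117T(n/8) + O(n^0):

a = 117, b = 8, c = 0
log_b(a) = log_8(117) = 2.2901

Case 1: c = 0 < log_8(117) = 2.2901
T(n) = O(n^(log_8 117))

For T(n) = 117T(n/8) + O(n^0): log_8(117) = 2.2901. This is Case 1 of the Master Theorem (c < log_b(a), work dominated by leaves), giving O(n^(log_8 117)).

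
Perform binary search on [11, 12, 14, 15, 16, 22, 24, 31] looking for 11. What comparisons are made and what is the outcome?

Binary search for 11 in [11, 12, 14, 15, 16, 22, 24, 31]:

lo=0, hi=7, mid=3, arr[mid]=15 -> 15 > 11, search left half
lo=0, hi=2, mid=1, arr[mid]=12 -> 12 > 11, search left half
lo=0, hi=0, mid=0, arr[mid]=11 -> Found target at index 0!

Binary search finds 11 at index 0 after 3 comparisons. The search repeatedly halves the search space by comparing with the middle element.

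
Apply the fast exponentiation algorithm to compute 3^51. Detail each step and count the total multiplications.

Computing 3^51 by squaring (build up from 3^1; each line after the first costs one multiplication):

3^1 = 3
3^2 = (3^1)^2 = 3^2 = 9
3^3 = 3 * 3^2 = 3 * 9 = 27
3^6 = (3^3)^2 = 27^2 = 729
3^12 = (3^6)^2 = 729^2 = 531441
3^24 = (3^12)^2 = 531441^2 = 282429536481
3^25 = 3 * 3^24 = 3 * 282429536481 = 847288609443
3^50 = (3^25)^2 = 847288609443^2 = 717897987691852588770249
3^51 = 3 * 3^50 = 3 * 717897987691852588770249 = 2153693963075557766310747

Result: 2153693963075557766310747
Multiplications needed: 8 (8 lines after 3^1)

3^51 = 2153693963075557766310747. Using exponentiation by squaring, this requires 8 multiplications. The key idea: if the exponent is even, square the half-power; if odd, multiply by the base once.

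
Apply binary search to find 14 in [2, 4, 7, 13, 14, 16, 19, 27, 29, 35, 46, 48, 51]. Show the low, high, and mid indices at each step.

Binary search for 14 in [2, 4, 7, 13, 14, 16, 19, 27, 29, 35, 46, 48, 51]:

lo=0, hi=12, mid=6, arr[mid]=19 -> 19 > 14, search left half
lo=0, hi=5, mid=2, arr[mid]=7 -> 7 < 14, search right half
lo=3, hi=5, mid=4, arr[mid]=14 -> Found target at index 4!

Binary search finds 14 at index 4 after 3 comparisons. The search repeatedly halves the search space by comparing with the middle element.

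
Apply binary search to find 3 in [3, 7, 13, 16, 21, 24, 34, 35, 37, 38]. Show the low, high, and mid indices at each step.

Binary search for 3 in [3, 7, 13, 16, 21, 24, 34, 35, 37, 38]:

lo=0, hi=9, mid=4, arr[mid]=21 -> 21 > 3, search left half
lo=0, hi=3, mid=1, arr[mid]=7 -> 7 > 3, search left half
lo=0, hi=0, mid=0, arr[mid]=3 -> Found target at index 0!

Binary search finds 3 at index 0 after 3 comparisons. The search repeatedly halves the search space by comparing with the middle element.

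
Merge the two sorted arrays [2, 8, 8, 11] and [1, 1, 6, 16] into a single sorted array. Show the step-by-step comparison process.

Merging process:

Compare 2 vs 1: take 1 from right. Merged: [1]
Compare 2 vs 1: take 1 from right. Merged: [1, 1]
Compare 2 vs 6: take 2 from left. Merged: [1, 1, 2]
Compare 8 vs 6: take 6 from right. Merged: [1, 1, 2, 6]
Compare 8 vs 16: take 8 from left. Merged: [1, 1, 2, 6, 8]
Compare 8 vs 16: take 8 from left. Merged: [1, 1, 2, 6, 8, 8]
Compare 11 vs 16: take 11 from left. Merged: [1, 1, 2, 6, 8, 8, 11]
Append remaining from right: [16]. Merged: [1, 1, 2, 6, 8, 8, 11, 16]

Final merged array: [1, 1, 2, 6, 8, 8, 11, 16]
Total comparisons: 7

The merged array is [1, 1, 2, 6, 8, 8, 11, 16], requiring 7 comparisons. The merge step runs in O(n) time where n is the total number of elements.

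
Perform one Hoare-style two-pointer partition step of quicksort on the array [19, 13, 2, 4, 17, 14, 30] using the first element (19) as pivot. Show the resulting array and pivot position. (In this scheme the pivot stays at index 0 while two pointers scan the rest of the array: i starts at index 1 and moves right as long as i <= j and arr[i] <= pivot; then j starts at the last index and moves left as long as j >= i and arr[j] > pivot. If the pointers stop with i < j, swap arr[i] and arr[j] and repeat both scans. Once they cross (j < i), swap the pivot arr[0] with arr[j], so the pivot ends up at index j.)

Hoare-style two-pointer partition with pivot = 19:

Initial array: [19, 13, 2, 4, 17, 14, 30]

Pointers start at i = 1, j = 6.
i ends at 6, j ends at 5: the pointers have crossed (j < i), so scanning stops.

Swap pivot arr[0] with arr[5] to place pivot at position 5: [14, 13, 2, 4, 17, 19, 30]
Pivot position: 5

After partitioning with pivot 19, the array becomes [14, 13, 2, 4, 17, 19, 30]. The pivot is placed at index 5. All elements to the left of the pivot are <= 19, and all elements to the right are > 19.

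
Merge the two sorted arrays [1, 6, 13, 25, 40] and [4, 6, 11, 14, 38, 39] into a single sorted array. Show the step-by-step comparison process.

Merging process:

Compare 1 vs 4: take 1 from left. Merged: [1]
Compare 6 vs 4: take 4 from right. Merged: [1, 4]
Compare 6 vs 6: take 6 from left. Merged: [1, 4, 6]
Compare 13 vs 6: take 6 from right. Merged: [1, 4, 6, 6]
Compare 13 vs 11: take 11 from right. Merged: [1, 4, 6, 6, 11]
Compare 13 vs 14: take 13 from left. Merged: [1, 4, 6, 6, 11, 13]
Compare 25 vs 14: take 14 from right. Merged: [1, 4, 6, 6, 11, 13, 14]
Compare 25 vs 38: take 25 from left. Merged: [1, 4, 6, 6, 11, 13, 14, 25]
Compare 40 vs 38: take 38 from right. Merged: [1, 4, 6, 6, 11, 13, 14, 25, 38]
Compare 40 vs 39: take 39 from right. Merged: [1, 4, 6, 6, 11, 13, 14, 25, 38, 39]
Append remaining from left: [40]. Merged: [1, 4, 6, 6, 11, 13, 14, 25, 38, 39, 40]

Final merged array: [1, 4, 6, 6, 11, 13, 14, 25, 38, 39, 40]
Total comparisons: 10

The merged array is [1, 4, 6, 6, 11, 13, 14, 25, 38, 39, 40], requiring 10 comparisons. The merge step runs in O(n) time where n is the total number of elements.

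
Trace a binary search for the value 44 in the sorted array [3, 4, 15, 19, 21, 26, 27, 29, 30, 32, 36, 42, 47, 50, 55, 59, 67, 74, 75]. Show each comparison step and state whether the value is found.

Binary search for 44 in [3, 4, 15, 19, 21, 26, 27, 29, 30, 32, 36, 42, 47, 50, 55, 59, 67, 74, 75]:

lo=0, hi=18, mid=9, arr[mid]=32 -> 32 < 44, search right half
lo=10, hi=18, mid=14, arr[mid]=55 -> 55 > 44, search left half
lo=10, hi=13, mid=11, arr[mid]=42 -> 42 < 44, search right half
lo=12, hi=13, mid=12, arr[mid]=47 -> 47 > 44, search left half
lo=12 > hi=11, target 44 not found

Binary search determines that 44 is not in the array after 4 comparisons. The search space was exhausted without finding the target.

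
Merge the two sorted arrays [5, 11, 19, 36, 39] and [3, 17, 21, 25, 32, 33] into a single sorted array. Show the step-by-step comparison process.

Merging process:

Compare 5 vs 3: take 3 from right. Merged: [3]
Compare 5 vs 17: take 5 from left. Merged: [3, 5]
Compare 11 vs 17: take 11 from left. Merged: [3, 5, 11]
Compare 19 vs 17: take 17 from right. Merged: [3, 5, 11, 17]
Compare 19 vs 21: take 19 from left. Merged: [3, 5, 11, 17, 19]
Compare 36 vs 21: take 21 from right. Merged: [3, 5, 11, 17, 19, 21]
Compare 36 vs 25: take 25 from right. Merged: [3, 5, 11, 17, 19, 21, 25]
Compare 36 vs 32: take 32 from right. Merged: [3, 5, 11, 17, 19, 21, 25, 32]
Compare 36 vs 33: take 33 from right. Merged: [3, 5, 11, 17, 19, 21, 25, 32, 33]
Append remaining from left: [36, 39]. Merged: [3, 5, 11, 17, 19, 21, 25, 32, 33, 36, 39]

Final merged array: [3, 5, 11, 17, 19, 21, 25, 32, 33, 36, 39]
Total comparisons: 9

The merged array is [3, 5, 11, 17, 19, 21, 25, 32, 33, 36, 39], requiring 9 comparisons. The merge step runs in O(n) time where n is the total number of elements.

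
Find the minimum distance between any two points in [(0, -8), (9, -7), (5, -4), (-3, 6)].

Computing all pairwise distances among 4 points:

d((0, -8), (9, -7)) = 9.0554
d((0, -8), (5, -4)) = 6.4031
d((0, -8), (-3, 6)) = 14.3178
d((9, -7), (5, -4)) = 5.0 <-- minimum
d((9, -7), (-3, 6)) = 17.6918
d((5, -4), (-3, 6)) = 12.8062

Closest pair: (9, -7) and (5, -4) with distance 5.0

The closest pair is (9, -7) and (5, -4) with Euclidean distance 5.0. For 4 points, brute-force pairwise comparison is shown above. For large n, the divide-and-conquer algorithm (sort by x, recurse on halves, check the dividing strip) achieves O(n log n).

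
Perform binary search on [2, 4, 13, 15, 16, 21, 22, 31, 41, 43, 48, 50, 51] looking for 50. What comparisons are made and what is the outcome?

Binary search for 50 in [2, 4, 13, 15, 16, 21, 22, 31, 41, 43, 48, 50, 51]:

lo=0, hi=12, mid=6, arr[mid]=22 -> 22 < 50, search right half
lo=7, hi=12, mid=9, arr[mid]=43 -> 43 < 50, search right half
lo=10, hi=12, mid=11, arr[mid]=50 -> Found target at index 11!

Binary search finds 50 at index 11 after 3 comparisons. The search repeatedly halves the search space by comparing with the middle element.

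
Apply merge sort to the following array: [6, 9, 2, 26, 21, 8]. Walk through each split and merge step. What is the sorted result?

Merge sort trace:

Split: [6, 9, 2, 26, 21, 8] -> [6, 9, 2] and [26, 21, 8]
  Split: [6, 9, 2] -> [6] and [9, 2]
    Split: [9, 2] -> [9] and [2]
    Merge: [9] + [2] -> [2, 9]
  Merge: [6] + [2, 9] -> [2, 6, 9]
  Split: [26, 21, 8] -> [26] and [21, 8]
    Split: [21, 8] -> [21] and [8]
    Merge: [21] + [8] -> [8, 21]
  Merge: [26] + [8, 21] -> [8, 21, 26]
Merge: [2, 6, 9] + [8, 21, 26] -> [2, 6, 8, 9, 21, 26]

Final sorted array: [2, 6, 8, 9, 21, 26]

The merge sort proceeds by recursively splitting the array and merging sorted halves.
After all merges, the sorted array is [2, 6, 8, 9, 21, 26].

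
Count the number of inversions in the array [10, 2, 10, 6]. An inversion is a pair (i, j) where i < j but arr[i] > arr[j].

Finding inversions in [10, 2, 10, 6]:

(0, 1): arr[0]=10 > arr[1]=2
(0, 3): arr[0]=10 > arr[3]=6
(2, 3): arr[2]=10 > arr[3]=6

Total inversions: 3

The array has 3 inversion(s): (0,1), (0,3), (2,3). Each pair (i,j) satisfies i < j and arr[i] > arr[j].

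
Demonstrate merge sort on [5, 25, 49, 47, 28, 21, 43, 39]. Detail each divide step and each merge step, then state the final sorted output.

Merge sort trace:

Split: [5, 25, 49, 47, 28, 21, 43, 39] -> [5, 25, 49, 47] and [28, 21, 43, 39]
  Split: [5, 25, 49, 47] -> [5, 25] and [49, 47]
    Split: [5, 25] -> [5] and [25]
    Merge: [5] + [25] -> [5, 25]
    Split: [49, 47] -> [49] and [47]
    Merge: [49] + [47] -> [47, 49]
  Merge: [5, 25] + [47, 49] -> [5, 25, 47, 49]
  Split: [28, 21, 43, 39] -> [28, 21] and [43, 39]
    Split: [28, 21] -> [28] and [21]
    Merge: [28] + [21] -> [21, 28]
    Split: [43, 39] -> [43] and [39]
    Merge: [43] + [39] -> [39, 43]
  Merge: [21, 28] + [39, 43] -> [21, 28, 39, 43]
Merge: [5, 25, 47, 49] + [21, 28, 39, 43] -> [5, 21, 25, 28, 39, 43, 47, 49]

Final sorted array: [5, 21, 25, 28, 39, 43, 47, 49]

The merge sort proceeds by recursively splitting the array and merging sorted halves.
After all merges, the sorted array is [5, 21, 25, 28, 39, 43, 47, 49].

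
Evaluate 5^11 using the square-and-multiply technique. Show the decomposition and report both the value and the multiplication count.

Computing 5^11 by squaring (build up from 5^1; each line after the first costs one multiplication):

5^1 = 5
5^2 = (5^1)^2 = 5^2 = 25
5^4 = (5^2)^2 = 25^2 = 625
5^5 = 5 * 5^4 = 5 * 625 = 3125
5^10 = (5^5)^2 = 3125^2 = 9765625
5^11 = 5 * 5^10 = 5 * 9765625 = 48828125

Result: 48828125
Multiplications needed: 5 (5 lines after 5^1)

5^11 = 48828125. Using exponentiation by squaring, this requires 5 multiplications. The key idea: if the exponent is even, square the half-power; if odd, multiply by the base once.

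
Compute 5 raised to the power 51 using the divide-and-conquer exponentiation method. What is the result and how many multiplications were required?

Computing 5^51 by squaring (build up from 5^1; each line after the first costs one multiplication):

5^1 = 5
5^2 = (5^1)^2 = 5^2 = 25
5^3 = 5 * 5^2 = 5 * 25 = 125
5^6 = (5^3)^2 = 125^2 = 15625
5^12 = (5^6)^2 = 15625^2 = 244140625
5^24 = (5^12)^2 = 244140625^2 = 59604644775390625
5^25 = 5 * 5^24 = 5 * 59604644775390625 = 298023223876953125
5^50 = (5^25)^2 = 298023223876953125^2 = 88817841970012523233890533447265625
5^51 = 5 * 5^50 = 5 * 88817841970012523233890533447265625 = 444089209850062616169452667236328125

Result: 444089209850062616169452667236328125
Multiplications needed: 8 (8 lines after 5^1)

5^51 = 444089209850062616169452667236328125. Using exponentiation by squaring, this requires 8 multiplications. The key idea: if the exponent is even, square the half-power; if odd, multiply by the base once.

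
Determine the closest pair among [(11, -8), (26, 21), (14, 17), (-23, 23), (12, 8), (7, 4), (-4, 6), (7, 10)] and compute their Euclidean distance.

Computing all pairwise distances among 8 points:

d((11, -8), (26, 21)) = 32.6497
d((11, -8), (14, 17)) = 25.1794
d((11, -8), (-23, 23)) = 46.0109
d((11, -8), (12, 8)) = 16.0312
d((11, -8), (7, 4)) = 12.6491
d((11, -8), (-4, 6)) = 20.5183
d((11, -8), (7, 10)) = 18.4391
d((26, 21), (14, 17)) = 12.6491
d((26, 21), (-23, 23)) = 49.0408
d((26, 21), (12, 8)) = 19.105
d((26, 21), (7, 4)) = 25.4951
d((26, 21), (-4, 6)) = 33.541
d((26, 21), (7, 10)) = 21.9545
d((14, 17), (-23, 23)) = 37.4833
d((14, 17), (12, 8)) = 9.2195
d((14, 17), (7, 4)) = 14.7648
d((14, 17), (-4, 6)) = 21.095
d((14, 17), (7, 10)) = 9.8995
d((-23, 23), (12, 8)) = 38.0789
d((-23, 23), (7, 4)) = 35.5106
d((-23, 23), (-4, 6)) = 25.4951
d((-23, 23), (7, 10)) = 32.6956
d((12, 8), (7, 4)) = 6.4031
d((12, 8), (-4, 6)) = 16.1245
d((12, 8), (7, 10)) = 5.3852 <-- minimum
d((7, 4), (-4, 6)) = 11.1803
d((7, 4), (7, 10)) = 6.0
d((-4, 6), (7, 10)) = 11.7047

Closest pair: (12, 8) and (7, 10) with distance 5.3852

The closest pair is (12, 8) and (7, 10) with Euclidean distance 5.3852. For 8 points, brute-force pairwise comparison is shown above. For large n, the divide-and-conquer algorithm (sort by x, recurse on halves, check the dividing strip) achieves O(n log n).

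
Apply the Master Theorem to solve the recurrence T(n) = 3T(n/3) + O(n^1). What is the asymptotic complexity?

Master Theorem for T(n) = 3T(n/3) + O(n^1):

a = 3, b = 3, c = 1
log_b(a) = log_3(3) = 1.0000

Case 2: c = 1 = log_3(3) = 1.0000
T(n) = O(n^1 log n) = O(n log n)

For T(n) = 3T(n/3) + O(n^1): log_3(3) = 1.0000. This is Case 2 of the Master Theorem (c = log_b(a), equal work at all levels), giving O(n log n).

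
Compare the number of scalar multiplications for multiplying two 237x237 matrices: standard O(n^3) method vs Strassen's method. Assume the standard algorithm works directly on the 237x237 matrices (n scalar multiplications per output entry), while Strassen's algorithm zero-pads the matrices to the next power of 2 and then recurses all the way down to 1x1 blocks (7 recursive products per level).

Matrix multiplication for 237x237 matrices:

Strassen's algorithm requires power-of-2 dimensions. Pad 237x237 to 256x256 (next power of 2).

Standard algorithm: 237^3 = 13312053 multiplications
Strassen's algorithm: 7^(log2(256)) = 7^8 = 5764801 multiplications
Savings: 13312053 - 5764801 = 7547252 multiplications

Standard: 13312053 multiplications (237^3). Strassen: 5764801 multiplications (7^8, after padding to 256x256). Strassen reduces 8 recursive multiplications to 7 at each level.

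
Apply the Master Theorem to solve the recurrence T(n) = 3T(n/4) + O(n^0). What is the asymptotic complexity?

Master Theorem for T(n) = 3T(n/4) + O(n^0):

a = 3, b = 4, c = 0
log_b(a) = log_4(3) = 0.7925

Case 1: c = 0 < log_4(3) = 0.7925
T(n) = O(n^(log_4 3))

For T(n) = 3T(n/4) + O(n^0): log_4(3) = 0.7925. This is Case 1 of the Master Theorem (c < log_b(a), work dominated by leaves), giving O(n^(log_4 3)).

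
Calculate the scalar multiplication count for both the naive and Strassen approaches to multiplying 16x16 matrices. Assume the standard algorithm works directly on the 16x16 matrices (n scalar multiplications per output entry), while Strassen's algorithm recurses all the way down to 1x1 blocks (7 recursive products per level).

Matrix multiplication for 16x16 matrices:

Standard algorithm: 16^3 = 4096 multiplications
Strassen's algorithm: 7^(log2(16)) = 7^4 = 2401 multiplications
Savings: 4096 - 2401 = 1695 multiplications

Standard: 4096 multiplications (16^3). Strassen: 2401 multiplications (7^4). Strassen reduces 8 recursive multiplications to 7 at each level.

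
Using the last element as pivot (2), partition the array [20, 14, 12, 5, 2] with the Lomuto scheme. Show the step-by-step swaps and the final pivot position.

Lomuto partition with pivot = 2:

Initial array: [20, 14, 12, 5, 2]

arr[0]=20 > 2: no swap
arr[1]=14 > 2: no swap
arr[2]=12 > 2: no swap
arr[3]=5 > 2: no swap

Place pivot at position 0: [2, 14, 12, 5, 20]
Pivot position: 0

After partitioning with pivot 2, the array becomes [2, 14, 12, 5, 20]. The pivot is placed at index 0. All elements to the left of the pivot are <= 2, and all elements to the right are > 2.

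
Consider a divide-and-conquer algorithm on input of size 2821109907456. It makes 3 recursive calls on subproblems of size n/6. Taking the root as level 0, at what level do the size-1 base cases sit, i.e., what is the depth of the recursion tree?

For divide and conquer with division factor 6:

Problem sizes at each level:
Level 0: 2821109907456
Level 1: 470184984576
Level 2: 78364164096
Level 3: 13060694016
Level 4: 2176782336
Level 5: 362797056
Level 6: 60466176
Level 7: 10077696
Level 8: 1679616
Level 9: 279936
Level 10: 46656
Level 11: 7776
Level 12: 1296
Level 13: 216
Level 14: 36
Level 15: 6
Level 16: 1

The root is level 0 and the size-1 base case is level 16 (the tree spans levels 0 through 16, i.e. 17 levels counting the root), so the depth is the number of divisions: log_6(2821109907456) = 16

The recursion tree depth is log_6(2821109907456) = 16. At each level, the problem size is divided by 6, so it takes 16 divisions to reduce to a base case of size 1. The algorithm makes 3 recursive calls at each level.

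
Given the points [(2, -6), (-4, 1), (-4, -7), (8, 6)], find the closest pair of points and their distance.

Computing all pairwise distances among 4 points:

d((2, -6), (-4, 1)) = 9.2195
d((2, -6), (-4, -7)) = 6.0828 <-- minimum
d((2, -6), (8, 6)) = 13.4164
d((-4, 1), (-4, -7)) = 8.0
d((-4, 1), (8, 6)) = 13.0
d((-4, -7), (8, 6)) = 17.6918

Closest pair: (2, -6) and (-4, -7) with distance 6.0828

The closest pair is (2, -6) and (-4, -7) with Euclidean distance 6.0828. For 4 points, brute-force pairwise comparison is shown above. For large n, the divide-and-conquer algorithm (sort by x, recurse on halves, check the dividing strip) achieves O(n log n).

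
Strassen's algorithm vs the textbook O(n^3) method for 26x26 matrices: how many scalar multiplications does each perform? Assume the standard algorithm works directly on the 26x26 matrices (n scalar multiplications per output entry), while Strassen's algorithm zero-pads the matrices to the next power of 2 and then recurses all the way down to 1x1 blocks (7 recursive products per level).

Matrix multiplication for 26x26 matrices:

Strassen's algorithm requires power-of-2 dimensions. Pad 26x26 to 32x32 (next power of 2).

Standard algorithm: 26^3 = 17576 multiplications
Strassen's algorithm: 7^(log2(32)) = 7^5 = 16807 multiplications
Savings: 17576 - 16807 = 769 multiplications

Standard: 17576 multiplications (26^3). Strassen: 16807 multiplications (7^5, after padding to 32x32). Strassen reduces 8 recursive multiplications to 7 at each level.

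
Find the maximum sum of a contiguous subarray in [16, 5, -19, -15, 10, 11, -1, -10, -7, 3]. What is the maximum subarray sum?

Using Kadane's algorithm on [16, 5, -19, -15, 10, 11, -1, -10, -7, 3]:

Scanning through the array:
Position 1 (value 5): max_ending_here = 21, max_so_far = 21
Position 2 (value -19): max_ending_here = 2, max_so_far = 21
Position 3 (value -15): max_ending_here = -13, max_so_far = 21
Position 4 (value 10): max_ending_here = 10, max_so_far = 21
Position 5 (value 11): max_ending_here = 21, max_so_far = 21
Position 6 (value -1): max_ending_here = 20, max_so_far = 21
Position 7 (value -10): max_ending_here = 10, max_so_far = 21
Position 8 (value -7): max_ending_here = 3, max_so_far = 21
Position 9 (value 3): max_ending_here = 6, max_so_far = 21

Maximum subarray: [16, 5]
Maximum sum: 21

The maximum subarray is [16, 5] with sum 21. This subarray runs from index 0 to index 1.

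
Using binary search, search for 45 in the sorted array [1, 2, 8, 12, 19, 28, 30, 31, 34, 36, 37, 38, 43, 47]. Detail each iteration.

Binary search for 45 in [1, 2, 8, 12, 19, 28, 30, 31, 34, 36, 37, 38, 43, 47]:

lo=0, hi=13, mid=6, arr[mid]=30 -> 30 < 45, search right half
lo=7, hi=13, mid=10, arr[mid]=37 -> 37 < 45, search right half
lo=11, hi=13, mid=12, arr[mid]=43 -> 43 < 45, search right half
lo=13, hi=13, mid=13, arr[mid]=47 -> 47 > 45, search left half
lo=13 > hi=12, target 45 not found

Binary search determines that 45 is not in the array after 4 comparisons. The search space was exhausted without finding the target.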